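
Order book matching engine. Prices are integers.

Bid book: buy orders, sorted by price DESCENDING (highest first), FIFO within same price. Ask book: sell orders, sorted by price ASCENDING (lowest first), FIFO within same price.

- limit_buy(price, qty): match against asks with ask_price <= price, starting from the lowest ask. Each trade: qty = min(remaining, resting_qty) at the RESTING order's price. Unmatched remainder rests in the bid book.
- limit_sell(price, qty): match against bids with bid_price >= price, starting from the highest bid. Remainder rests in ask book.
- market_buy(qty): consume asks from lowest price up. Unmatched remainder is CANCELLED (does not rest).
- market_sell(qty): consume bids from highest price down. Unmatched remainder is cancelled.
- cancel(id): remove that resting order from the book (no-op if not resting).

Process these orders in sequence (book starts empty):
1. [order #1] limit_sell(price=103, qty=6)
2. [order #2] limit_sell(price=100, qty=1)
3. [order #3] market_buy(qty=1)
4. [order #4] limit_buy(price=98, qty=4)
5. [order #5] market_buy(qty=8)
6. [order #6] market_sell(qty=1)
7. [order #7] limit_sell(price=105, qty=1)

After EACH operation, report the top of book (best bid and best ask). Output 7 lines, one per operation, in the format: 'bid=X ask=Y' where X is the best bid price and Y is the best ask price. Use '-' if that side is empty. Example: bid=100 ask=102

After op 1 [order #1] limit_sell(price=103, qty=6): fills=none; bids=[-] asks=[#1:6@103]
After op 2 [order #2] limit_sell(price=100, qty=1): fills=none; bids=[-] asks=[#2:1@100 #1:6@103]
After op 3 [order #3] market_buy(qty=1): fills=#3x#2:1@100; bids=[-] asks=[#1:6@103]
After op 4 [order #4] limit_buy(price=98, qty=4): fills=none; bids=[#4:4@98] asks=[#1:6@103]
After op 5 [order #5] market_buy(qty=8): fills=#5x#1:6@103; bids=[#4:4@98] asks=[-]
After op 6 [order #6] market_sell(qty=1): fills=#4x#6:1@98; bids=[#4:3@98] asks=[-]
After op 7 [order #7] limit_sell(price=105, qty=1): fills=none; bids=[#4:3@98] asks=[#7:1@105]

Answer: bid=- ask=103
bid=- ask=100
bid=- ask=103
bid=98 ask=103
bid=98 ask=-
bid=98 ask=-
bid=98 ask=105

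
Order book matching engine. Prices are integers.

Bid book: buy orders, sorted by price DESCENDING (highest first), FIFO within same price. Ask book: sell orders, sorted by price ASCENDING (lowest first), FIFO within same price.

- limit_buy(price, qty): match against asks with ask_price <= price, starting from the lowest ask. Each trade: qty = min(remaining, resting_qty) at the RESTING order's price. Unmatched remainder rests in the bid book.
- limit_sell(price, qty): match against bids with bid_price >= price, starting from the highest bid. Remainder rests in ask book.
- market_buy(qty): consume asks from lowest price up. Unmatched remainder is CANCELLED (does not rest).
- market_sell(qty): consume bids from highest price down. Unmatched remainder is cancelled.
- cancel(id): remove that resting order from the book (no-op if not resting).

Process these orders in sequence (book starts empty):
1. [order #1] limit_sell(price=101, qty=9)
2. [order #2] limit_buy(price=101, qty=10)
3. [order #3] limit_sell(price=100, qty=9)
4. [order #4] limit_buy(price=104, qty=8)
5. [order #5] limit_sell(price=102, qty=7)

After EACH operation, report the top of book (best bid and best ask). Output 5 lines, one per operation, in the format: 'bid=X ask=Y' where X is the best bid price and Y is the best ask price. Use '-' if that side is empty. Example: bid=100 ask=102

After op 1 [order #1] limit_sell(price=101, qty=9): fills=none; bids=[-] asks=[#1:9@101]
After op 2 [order #2] limit_buy(price=101, qty=10): fills=#2x#1:9@101; bids=[#2:1@101] asks=[-]
After op 3 [order #3] limit_sell(price=100, qty=9): fills=#2x#3:1@101; bids=[-] asks=[#3:8@100]
After op 4 [order #4] limit_buy(price=104, qty=8): fills=#4x#3:8@100; bids=[-] asks=[-]
After op 5 [order #5] limit_sell(price=102, qty=7): fills=none; bids=[-] asks=[#5:7@102]

Answer: bid=- ask=101
bid=101 ask=-
bid=- ask=100
bid=- ask=-
bid=- ask=102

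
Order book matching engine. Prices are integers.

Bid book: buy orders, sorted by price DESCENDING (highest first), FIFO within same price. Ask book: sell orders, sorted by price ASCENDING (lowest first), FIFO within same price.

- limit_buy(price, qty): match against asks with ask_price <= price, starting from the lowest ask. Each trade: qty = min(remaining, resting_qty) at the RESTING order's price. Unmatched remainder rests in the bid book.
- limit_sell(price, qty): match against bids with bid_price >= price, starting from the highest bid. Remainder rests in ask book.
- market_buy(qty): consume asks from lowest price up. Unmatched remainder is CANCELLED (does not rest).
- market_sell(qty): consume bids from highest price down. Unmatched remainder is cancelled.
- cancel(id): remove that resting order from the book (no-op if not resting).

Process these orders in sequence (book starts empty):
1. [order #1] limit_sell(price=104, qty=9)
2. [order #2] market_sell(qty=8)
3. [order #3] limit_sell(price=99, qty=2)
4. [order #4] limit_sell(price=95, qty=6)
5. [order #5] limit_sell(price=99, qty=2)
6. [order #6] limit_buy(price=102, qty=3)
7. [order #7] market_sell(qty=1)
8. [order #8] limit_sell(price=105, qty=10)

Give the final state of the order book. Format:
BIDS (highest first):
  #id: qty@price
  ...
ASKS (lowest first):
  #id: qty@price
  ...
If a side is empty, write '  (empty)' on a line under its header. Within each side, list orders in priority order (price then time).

After op 1 [order #1] limit_sell(price=104, qty=9): fills=none; bids=[-] asks=[#1:9@104]
After op 2 [order #2] market_sell(qty=8): fills=none; bids=[-] asks=[#1:9@104]
After op 3 [order #3] limit_sell(price=99, qty=2): fills=none; bids=[-] asks=[#3:2@99 #1:9@104]
After op 4 [order #4] limit_sell(price=95, qty=6): fills=none; bids=[-] asks=[#4:6@95 #3:2@99 #1:9@104]
After op 5 [order #5] limit_sell(price=99, qty=2): fills=none; bids=[-] asks=[#4:6@95 #3:2@99 #5:2@99 #1:9@104]
After op 6 [order #6] limit_buy(price=102, qty=3): fills=#6x#4:3@95; bids=[-] asks=[#4:3@95 #3:2@99 #5:2@99 #1:9@104]
After op 7 [order #7] market_sell(qty=1): fills=none; bids=[-] asks=[#4:3@95 #3:2@99 #5:2@99 #1:9@104]
After op 8 [order #8] limit_sell(price=105, qty=10): fills=none; bids=[-] asks=[#4:3@95 #3:2@99 #5:2@99 #1:9@104 #8:10@105]

Answer: BIDS (highest first):
  (empty)
ASKS (lowest first):
  #4: 3@95
  #3: 2@99
  #5: 2@99
  #1: 9@104
  #8: 10@105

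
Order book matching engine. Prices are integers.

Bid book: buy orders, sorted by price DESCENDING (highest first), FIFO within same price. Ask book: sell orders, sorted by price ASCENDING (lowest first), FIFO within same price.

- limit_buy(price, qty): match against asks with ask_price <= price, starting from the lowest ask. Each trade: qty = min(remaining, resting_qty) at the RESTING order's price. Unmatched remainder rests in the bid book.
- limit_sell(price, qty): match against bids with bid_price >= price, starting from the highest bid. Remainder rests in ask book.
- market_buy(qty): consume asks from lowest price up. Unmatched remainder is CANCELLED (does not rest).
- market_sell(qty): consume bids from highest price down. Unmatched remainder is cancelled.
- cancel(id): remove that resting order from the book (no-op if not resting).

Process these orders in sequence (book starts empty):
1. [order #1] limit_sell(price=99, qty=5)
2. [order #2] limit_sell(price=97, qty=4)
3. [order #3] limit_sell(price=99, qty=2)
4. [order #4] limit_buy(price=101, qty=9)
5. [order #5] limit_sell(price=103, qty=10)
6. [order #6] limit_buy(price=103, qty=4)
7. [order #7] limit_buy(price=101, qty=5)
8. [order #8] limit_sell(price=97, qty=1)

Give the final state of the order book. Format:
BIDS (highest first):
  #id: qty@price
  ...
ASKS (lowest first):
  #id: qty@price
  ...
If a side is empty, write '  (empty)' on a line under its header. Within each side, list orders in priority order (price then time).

Answer: BIDS (highest first):
  #7: 4@101
ASKS (lowest first):
  #5: 8@103

Derivation:
After op 1 [order #1] limit_sell(price=99, qty=5): fills=none; bids=[-] asks=[#1:5@99]
After op 2 [order #2] limit_sell(price=97, qty=4): fills=none; bids=[-] asks=[#2:4@97 #1:5@99]
After op 3 [order #3] limit_sell(price=99, qty=2): fills=none; bids=[-] asks=[#2:4@97 #1:5@99 #3:2@99]
After op 4 [order #4] limit_buy(price=101, qty=9): fills=#4x#2:4@97 #4x#1:5@99; bids=[-] asks=[#3:2@99]
After op 5 [order #5] limit_sell(price=103, qty=10): fills=none; bids=[-] asks=[#3:2@99 #5:10@103]
After op 6 [order #6] limit_buy(price=103, qty=4): fills=#6x#3:2@99 #6x#5:2@103; bids=[-] asks=[#5:8@103]
After op 7 [order #7] limit_buy(price=101, qty=5): fills=none; bids=[#7:5@101] asks=[#5:8@103]
After op 8 [order #8] limit_sell(price=97, qty=1): fills=#7x#8:1@101; bids=[#7:4@101] asks=[#5:8@103]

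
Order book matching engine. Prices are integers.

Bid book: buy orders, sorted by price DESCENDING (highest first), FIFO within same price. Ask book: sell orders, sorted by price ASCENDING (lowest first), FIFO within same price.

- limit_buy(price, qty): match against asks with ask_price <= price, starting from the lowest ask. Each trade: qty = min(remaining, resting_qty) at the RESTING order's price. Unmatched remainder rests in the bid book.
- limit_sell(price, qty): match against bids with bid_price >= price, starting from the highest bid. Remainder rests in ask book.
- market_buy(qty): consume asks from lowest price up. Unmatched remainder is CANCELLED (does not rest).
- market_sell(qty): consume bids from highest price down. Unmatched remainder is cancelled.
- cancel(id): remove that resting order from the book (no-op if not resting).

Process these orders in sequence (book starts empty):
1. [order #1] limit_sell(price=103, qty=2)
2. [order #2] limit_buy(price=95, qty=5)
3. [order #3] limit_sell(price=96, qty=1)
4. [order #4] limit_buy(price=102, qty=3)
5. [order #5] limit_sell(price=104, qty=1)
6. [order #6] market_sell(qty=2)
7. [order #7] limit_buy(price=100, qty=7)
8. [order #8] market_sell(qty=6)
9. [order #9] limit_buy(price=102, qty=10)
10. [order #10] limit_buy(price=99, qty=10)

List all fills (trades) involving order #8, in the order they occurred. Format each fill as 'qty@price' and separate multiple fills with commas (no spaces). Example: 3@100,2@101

After op 1 [order #1] limit_sell(price=103, qty=2): fills=none; bids=[-] asks=[#1:2@103]
After op 2 [order #2] limit_buy(price=95, qty=5): fills=none; bids=[#2:5@95] asks=[#1:2@103]
After op 3 [order #3] limit_sell(price=96, qty=1): fills=none; bids=[#2:5@95] asks=[#3:1@96 #1:2@103]
After op 4 [order #4] limit_buy(price=102, qty=3): fills=#4x#3:1@96; bids=[#4:2@102 #2:5@95] asks=[#1:2@103]
After op 5 [order #5] limit_sell(price=104, qty=1): fills=none; bids=[#4:2@102 #2:5@95] asks=[#1:2@103 #5:1@104]
After op 6 [order #6] market_sell(qty=2): fills=#4x#6:2@102; bids=[#2:5@95] asks=[#1:2@103 #5:1@104]
After op 7 [order #7] limit_buy(price=100, qty=7): fills=none; bids=[#7:7@100 #2:5@95] asks=[#1:2@103 #5:1@104]
After op 8 [order #8] market_sell(qty=6): fills=#7x#8:6@100; bids=[#7:1@100 #2:5@95] asks=[#1:2@103 #5:1@104]
After op 9 [order #9] limit_buy(price=102, qty=10): fills=none; bids=[#9:10@102 #7:1@100 #2:5@95] asks=[#1:2@103 #5:1@104]
After op 10 [order #10] limit_buy(price=99, qty=10): fills=none; bids=[#9:10@102 #7:1@100 #10:10@99 #2:5@95] asks=[#1:2@103 #5:1@104]

Answer: 6@100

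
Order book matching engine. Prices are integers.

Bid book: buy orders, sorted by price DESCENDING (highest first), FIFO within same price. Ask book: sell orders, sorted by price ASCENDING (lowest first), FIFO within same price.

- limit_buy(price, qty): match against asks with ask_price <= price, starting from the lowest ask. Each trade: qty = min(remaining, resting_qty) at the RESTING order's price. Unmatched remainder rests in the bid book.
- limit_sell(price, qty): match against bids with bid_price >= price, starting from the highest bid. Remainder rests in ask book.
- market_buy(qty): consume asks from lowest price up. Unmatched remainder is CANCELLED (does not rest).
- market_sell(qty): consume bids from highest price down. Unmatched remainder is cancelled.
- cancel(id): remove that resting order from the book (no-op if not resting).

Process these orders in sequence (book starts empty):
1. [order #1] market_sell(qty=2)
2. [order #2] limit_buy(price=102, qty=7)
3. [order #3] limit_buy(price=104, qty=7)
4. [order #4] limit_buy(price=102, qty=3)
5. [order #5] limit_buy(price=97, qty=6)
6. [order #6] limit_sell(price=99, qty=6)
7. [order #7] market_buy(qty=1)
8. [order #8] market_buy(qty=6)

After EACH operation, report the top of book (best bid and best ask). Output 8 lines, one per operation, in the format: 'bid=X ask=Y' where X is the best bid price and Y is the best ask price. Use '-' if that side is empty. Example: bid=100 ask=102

Answer: bid=- ask=-
bid=102 ask=-
bid=104 ask=-
bid=104 ask=-
bid=104 ask=-
bid=104 ask=-
bid=104 ask=-
bid=104 ask=-

Derivation:
After op 1 [order #1] market_sell(qty=2): fills=none; bids=[-] asks=[-]
After op 2 [order #2] limit_buy(price=102, qty=7): fills=none; bids=[#2:7@102] asks=[-]
After op 3 [order #3] limit_buy(price=104, qty=7): fills=none; bids=[#3:7@104 #2:7@102] asks=[-]
After op 4 [order #4] limit_buy(price=102, qty=3): fills=none; bids=[#3:7@104 #2:7@102 #4:3@102] asks=[-]
After op 5 [order #5] limit_buy(price=97, qty=6): fills=none; bids=[#3:7@104 #2:7@102 #4:3@102 #5:6@97] asks=[-]
After op 6 [order #6] limit_sell(price=99, qty=6): fills=#3x#6:6@104; bids=[#3:1@104 #2:7@102 #4:3@102 #5:6@97] asks=[-]
After op 7 [order #7] market_buy(qty=1): fills=none; bids=[#3:1@104 #2:7@102 #4:3@102 #5:6@97] asks=[-]
After op 8 [order #8] market_buy(qty=6): fills=none; bids=[#3:1@104 #2:7@102 #4:3@102 #5:6@97] asks=[-]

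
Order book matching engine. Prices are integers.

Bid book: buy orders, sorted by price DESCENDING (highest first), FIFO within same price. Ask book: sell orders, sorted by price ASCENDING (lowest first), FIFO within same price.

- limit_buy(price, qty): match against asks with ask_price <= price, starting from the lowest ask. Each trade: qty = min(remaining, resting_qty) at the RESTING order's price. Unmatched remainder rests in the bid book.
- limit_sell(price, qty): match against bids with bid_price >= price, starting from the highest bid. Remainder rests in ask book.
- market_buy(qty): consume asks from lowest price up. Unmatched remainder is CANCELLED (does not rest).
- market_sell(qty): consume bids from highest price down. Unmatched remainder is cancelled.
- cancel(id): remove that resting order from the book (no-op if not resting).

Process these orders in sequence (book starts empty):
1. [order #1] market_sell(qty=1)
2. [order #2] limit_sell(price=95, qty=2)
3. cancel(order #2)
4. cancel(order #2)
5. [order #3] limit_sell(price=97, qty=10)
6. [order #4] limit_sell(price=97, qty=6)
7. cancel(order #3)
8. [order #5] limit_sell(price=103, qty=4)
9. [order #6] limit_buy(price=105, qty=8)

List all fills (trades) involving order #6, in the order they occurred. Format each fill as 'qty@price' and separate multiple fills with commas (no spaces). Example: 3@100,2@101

After op 1 [order #1] market_sell(qty=1): fills=none; bids=[-] asks=[-]
After op 2 [order #2] limit_sell(price=95, qty=2): fills=none; bids=[-] asks=[#2:2@95]
After op 3 cancel(order #2): fills=none; bids=[-] asks=[-]
After op 4 cancel(order #2): fills=none; bids=[-] asks=[-]
After op 5 [order #3] limit_sell(price=97, qty=10): fills=none; bids=[-] asks=[#3:10@97]
After op 6 [order #4] limit_sell(price=97, qty=6): fills=none; bids=[-] asks=[#3:10@97 #4:6@97]
After op 7 cancel(order #3): fills=none; bids=[-] asks=[#4:6@97]
After op 8 [order #5] limit_sell(price=103, qty=4): fills=none; bids=[-] asks=[#4:6@97 #5:4@103]
After op 9 [order #6] limit_buy(price=105, qty=8): fills=#6x#4:6@97 #6x#5:2@103; bids=[-] asks=[#5:2@103]

Answer: 6@97,2@103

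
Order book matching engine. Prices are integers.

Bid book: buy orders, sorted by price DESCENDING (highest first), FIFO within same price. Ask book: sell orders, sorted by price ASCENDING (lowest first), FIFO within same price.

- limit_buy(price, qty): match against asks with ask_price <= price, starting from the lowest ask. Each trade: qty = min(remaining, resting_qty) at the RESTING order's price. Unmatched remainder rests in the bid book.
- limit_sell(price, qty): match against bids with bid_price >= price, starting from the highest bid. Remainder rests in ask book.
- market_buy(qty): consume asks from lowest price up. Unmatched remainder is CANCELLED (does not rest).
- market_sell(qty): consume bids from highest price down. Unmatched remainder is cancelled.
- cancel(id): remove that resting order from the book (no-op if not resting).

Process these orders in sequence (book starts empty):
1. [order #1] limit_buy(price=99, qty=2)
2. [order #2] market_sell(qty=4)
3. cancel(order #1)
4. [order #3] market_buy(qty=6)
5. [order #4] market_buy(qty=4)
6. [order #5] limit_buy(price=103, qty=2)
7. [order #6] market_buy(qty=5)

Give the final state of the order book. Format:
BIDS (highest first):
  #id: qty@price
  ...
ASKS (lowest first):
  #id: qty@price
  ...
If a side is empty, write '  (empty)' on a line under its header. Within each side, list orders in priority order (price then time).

After op 1 [order #1] limit_buy(price=99, qty=2): fills=none; bids=[#1:2@99] asks=[-]
After op 2 [order #2] market_sell(qty=4): fills=#1x#2:2@99; bids=[-] asks=[-]
After op 3 cancel(order #1): fills=none; bids=[-] asks=[-]
After op 4 [order #3] market_buy(qty=6): fills=none; bids=[-] asks=[-]
After op 5 [order #4] market_buy(qty=4): fills=none; bids=[-] asks=[-]
After op 6 [order #5] limit_buy(price=103, qty=2): fills=none; bids=[#5:2@103] asks=[-]
After op 7 [order #6] market_buy(qty=5): fills=none; bids=[#5:2@103] asks=[-]

Answer: BIDS (highest first):
  #5: 2@103
ASKS (lowest first):
  (empty)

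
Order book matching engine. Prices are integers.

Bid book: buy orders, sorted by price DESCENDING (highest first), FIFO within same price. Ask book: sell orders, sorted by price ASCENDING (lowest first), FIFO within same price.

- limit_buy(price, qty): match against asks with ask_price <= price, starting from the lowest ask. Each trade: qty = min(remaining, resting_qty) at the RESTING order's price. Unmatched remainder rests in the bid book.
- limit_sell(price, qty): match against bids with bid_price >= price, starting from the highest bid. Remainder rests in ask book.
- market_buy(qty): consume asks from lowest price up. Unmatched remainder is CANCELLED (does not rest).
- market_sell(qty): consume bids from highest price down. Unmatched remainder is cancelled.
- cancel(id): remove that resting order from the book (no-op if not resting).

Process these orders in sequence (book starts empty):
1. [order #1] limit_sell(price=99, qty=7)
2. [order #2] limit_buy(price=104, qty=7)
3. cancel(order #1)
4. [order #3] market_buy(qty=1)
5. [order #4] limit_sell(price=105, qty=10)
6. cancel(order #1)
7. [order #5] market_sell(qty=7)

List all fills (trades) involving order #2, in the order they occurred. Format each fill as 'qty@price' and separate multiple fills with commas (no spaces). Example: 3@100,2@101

Answer: 7@99

Derivation:
After op 1 [order #1] limit_sell(price=99, qty=7): fills=none; bids=[-] asks=[#1:7@99]
After op 2 [order #2] limit_buy(price=104, qty=7): fills=#2x#1:7@99; bids=[-] asks=[-]
After op 3 cancel(order #1): fills=none; bids=[-] asks=[-]
After op 4 [order #3] market_buy(qty=1): fills=none; bids=[-] asks=[-]
After op 5 [order #4] limit_sell(price=105, qty=10): fills=none; bids=[-] asks=[#4:10@105]
After op 6 cancel(order #1): fills=none; bids=[-] asks=[#4:10@105]
After op 7 [order #5] market_sell(qty=7): fills=none; bids=[-] asks=[#4:10@105]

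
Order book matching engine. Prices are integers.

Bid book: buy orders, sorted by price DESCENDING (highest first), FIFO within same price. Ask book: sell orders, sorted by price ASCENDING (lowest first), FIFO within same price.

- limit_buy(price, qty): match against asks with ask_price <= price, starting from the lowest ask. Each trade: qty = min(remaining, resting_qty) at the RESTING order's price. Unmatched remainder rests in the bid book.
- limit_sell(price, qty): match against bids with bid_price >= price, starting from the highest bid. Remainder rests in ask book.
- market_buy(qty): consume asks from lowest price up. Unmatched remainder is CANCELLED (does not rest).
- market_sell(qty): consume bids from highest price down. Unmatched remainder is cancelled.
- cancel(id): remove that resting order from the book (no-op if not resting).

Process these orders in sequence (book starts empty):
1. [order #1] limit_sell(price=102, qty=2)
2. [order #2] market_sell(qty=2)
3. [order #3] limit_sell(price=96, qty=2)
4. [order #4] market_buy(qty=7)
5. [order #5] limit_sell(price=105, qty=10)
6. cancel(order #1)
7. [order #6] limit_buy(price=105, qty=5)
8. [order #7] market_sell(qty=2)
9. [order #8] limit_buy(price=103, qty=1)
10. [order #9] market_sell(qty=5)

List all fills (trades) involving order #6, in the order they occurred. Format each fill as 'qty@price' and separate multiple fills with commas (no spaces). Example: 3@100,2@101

After op 1 [order #1] limit_sell(price=102, qty=2): fills=none; bids=[-] asks=[#1:2@102]
After op 2 [order #2] market_sell(qty=2): fills=none; bids=[-] asks=[#1:2@102]
After op 3 [order #3] limit_sell(price=96, qty=2): fills=none; bids=[-] asks=[#3:2@96 #1:2@102]
After op 4 [order #4] market_buy(qty=7): fills=#4x#3:2@96 #4x#1:2@102; bids=[-] asks=[-]
After op 5 [order #5] limit_sell(price=105, qty=10): fills=none; bids=[-] asks=[#5:10@105]
After op 6 cancel(order #1): fills=none; bids=[-] asks=[#5:10@105]
After op 7 [order #6] limit_buy(price=105, qty=5): fills=#6x#5:5@105; bids=[-] asks=[#5:5@105]
After op 8 [order #7] market_sell(qty=2): fills=none; bids=[-] asks=[#5:5@105]
After op 9 [order #8] limit_buy(price=103, qty=1): fills=none; bids=[#8:1@103] asks=[#5:5@105]
After op 10 [order #9] market_sell(qty=5): fills=#8x#9:1@103; bids=[-] asks=[#5:5@105]

Answer: 5@105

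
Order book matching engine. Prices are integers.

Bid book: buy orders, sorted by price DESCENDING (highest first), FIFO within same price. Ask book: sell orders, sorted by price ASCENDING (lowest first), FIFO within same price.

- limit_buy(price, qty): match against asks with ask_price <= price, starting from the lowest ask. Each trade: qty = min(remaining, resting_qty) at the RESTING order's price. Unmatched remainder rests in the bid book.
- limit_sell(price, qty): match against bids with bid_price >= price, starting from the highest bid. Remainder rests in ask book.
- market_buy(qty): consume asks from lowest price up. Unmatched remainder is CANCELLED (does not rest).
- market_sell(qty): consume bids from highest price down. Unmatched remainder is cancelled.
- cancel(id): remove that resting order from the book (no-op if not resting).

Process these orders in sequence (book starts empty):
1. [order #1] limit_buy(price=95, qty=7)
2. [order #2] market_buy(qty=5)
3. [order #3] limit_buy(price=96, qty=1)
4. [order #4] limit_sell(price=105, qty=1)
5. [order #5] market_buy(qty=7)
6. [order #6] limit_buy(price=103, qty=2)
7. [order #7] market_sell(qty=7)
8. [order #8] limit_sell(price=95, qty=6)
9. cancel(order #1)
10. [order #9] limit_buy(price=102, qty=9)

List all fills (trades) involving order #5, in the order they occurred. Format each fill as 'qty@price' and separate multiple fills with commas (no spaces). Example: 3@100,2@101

After op 1 [order #1] limit_buy(price=95, qty=7): fills=none; bids=[#1:7@95] asks=[-]
After op 2 [order #2] market_buy(qty=5): fills=none; bids=[#1:7@95] asks=[-]
After op 3 [order #3] limit_buy(price=96, qty=1): fills=none; bids=[#3:1@96 #1:7@95] asks=[-]
After op 4 [order #4] limit_sell(price=105, qty=1): fills=none; bids=[#3:1@96 #1:7@95] asks=[#4:1@105]
After op 5 [order #5] market_buy(qty=7): fills=#5x#4:1@105; bids=[#3:1@96 #1:7@95] asks=[-]
After op 6 [order #6] limit_buy(price=103, qty=2): fills=none; bids=[#6:2@103 #3:1@96 #1:7@95] asks=[-]
After op 7 [order #7] market_sell(qty=7): fills=#6x#7:2@103 #3x#7:1@96 #1x#7:4@95; bids=[#1:3@95] asks=[-]
After op 8 [order #8] limit_sell(price=95, qty=6): fills=#1x#8:3@95; bids=[-] asks=[#8:3@95]
After op 9 cancel(order #1): fills=none; bids=[-] asks=[#8:3@95]
After op 10 [order #9] limit_buy(price=102, qty=9): fills=#9x#8:3@95; bids=[#9:6@102] asks=[-]

Answer: 1@105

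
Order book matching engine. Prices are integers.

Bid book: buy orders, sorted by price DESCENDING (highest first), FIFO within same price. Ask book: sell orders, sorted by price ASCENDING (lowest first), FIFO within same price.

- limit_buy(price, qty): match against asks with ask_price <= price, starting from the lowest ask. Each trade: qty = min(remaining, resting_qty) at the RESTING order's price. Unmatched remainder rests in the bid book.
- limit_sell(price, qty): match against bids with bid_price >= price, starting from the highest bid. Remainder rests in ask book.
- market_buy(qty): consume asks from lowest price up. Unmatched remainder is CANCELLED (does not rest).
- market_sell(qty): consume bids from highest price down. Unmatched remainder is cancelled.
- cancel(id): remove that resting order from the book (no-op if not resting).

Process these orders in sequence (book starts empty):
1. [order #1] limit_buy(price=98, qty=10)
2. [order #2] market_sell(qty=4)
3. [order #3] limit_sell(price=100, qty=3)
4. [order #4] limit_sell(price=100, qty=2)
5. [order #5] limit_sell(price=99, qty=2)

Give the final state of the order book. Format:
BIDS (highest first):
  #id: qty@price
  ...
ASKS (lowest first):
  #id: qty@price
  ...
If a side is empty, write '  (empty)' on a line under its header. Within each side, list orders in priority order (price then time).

Answer: BIDS (highest first):
  #1: 6@98
ASKS (lowest first):
  #5: 2@99
  #3: 3@100
  #4: 2@100

Derivation:
After op 1 [order #1] limit_buy(price=98, qty=10): fills=none; bids=[#1:10@98] asks=[-]
After op 2 [order #2] market_sell(qty=4): fills=#1x#2:4@98; bids=[#1:6@98] asks=[-]
After op 3 [order #3] limit_sell(price=100, qty=3): fills=none; bids=[#1:6@98] asks=[#3:3@100]
After op 4 [order #4] limit_sell(price=100, qty=2): fills=none; bids=[#1:6@98] asks=[#3:3@100 #4:2@100]
After op 5 [order #5] limit_sell(price=99, qty=2): fills=none; bids=[#1:6@98] asks=[#5:2@99 #3:3@100 #4:2@100]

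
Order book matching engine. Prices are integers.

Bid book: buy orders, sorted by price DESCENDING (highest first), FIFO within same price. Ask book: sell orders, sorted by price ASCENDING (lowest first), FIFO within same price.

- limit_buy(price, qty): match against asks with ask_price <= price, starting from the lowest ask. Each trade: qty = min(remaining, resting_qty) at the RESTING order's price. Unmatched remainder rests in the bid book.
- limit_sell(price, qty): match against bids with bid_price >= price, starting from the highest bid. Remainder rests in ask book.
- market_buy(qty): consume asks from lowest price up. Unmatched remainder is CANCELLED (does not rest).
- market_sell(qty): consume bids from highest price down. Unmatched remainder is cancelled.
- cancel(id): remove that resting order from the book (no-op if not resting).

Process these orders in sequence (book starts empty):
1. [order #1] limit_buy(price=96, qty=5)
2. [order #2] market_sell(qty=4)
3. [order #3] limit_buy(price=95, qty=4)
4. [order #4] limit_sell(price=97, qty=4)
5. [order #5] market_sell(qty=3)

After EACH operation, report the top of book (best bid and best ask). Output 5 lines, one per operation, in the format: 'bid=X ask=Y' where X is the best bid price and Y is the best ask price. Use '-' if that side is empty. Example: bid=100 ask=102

Answer: bid=96 ask=-
bid=96 ask=-
bid=96 ask=-
bid=96 ask=97
bid=95 ask=97

Derivation:
After op 1 [order #1] limit_buy(price=96, qty=5): fills=none; bids=[#1:5@96] asks=[-]
After op 2 [order #2] market_sell(qty=4): fills=#1x#2:4@96; bids=[#1:1@96] asks=[-]
After op 3 [order #3] limit_buy(price=95, qty=4): fills=none; bids=[#1:1@96 #3:4@95] asks=[-]
After op 4 [order #4] limit_sell(price=97, qty=4): fills=none; bids=[#1:1@96 #3:4@95] asks=[#4:4@97]
After op 5 [order #5] market_sell(qty=3): fills=#1x#5:1@96 #3x#5:2@95; bids=[#3:2@95] asks=[#4:4@97]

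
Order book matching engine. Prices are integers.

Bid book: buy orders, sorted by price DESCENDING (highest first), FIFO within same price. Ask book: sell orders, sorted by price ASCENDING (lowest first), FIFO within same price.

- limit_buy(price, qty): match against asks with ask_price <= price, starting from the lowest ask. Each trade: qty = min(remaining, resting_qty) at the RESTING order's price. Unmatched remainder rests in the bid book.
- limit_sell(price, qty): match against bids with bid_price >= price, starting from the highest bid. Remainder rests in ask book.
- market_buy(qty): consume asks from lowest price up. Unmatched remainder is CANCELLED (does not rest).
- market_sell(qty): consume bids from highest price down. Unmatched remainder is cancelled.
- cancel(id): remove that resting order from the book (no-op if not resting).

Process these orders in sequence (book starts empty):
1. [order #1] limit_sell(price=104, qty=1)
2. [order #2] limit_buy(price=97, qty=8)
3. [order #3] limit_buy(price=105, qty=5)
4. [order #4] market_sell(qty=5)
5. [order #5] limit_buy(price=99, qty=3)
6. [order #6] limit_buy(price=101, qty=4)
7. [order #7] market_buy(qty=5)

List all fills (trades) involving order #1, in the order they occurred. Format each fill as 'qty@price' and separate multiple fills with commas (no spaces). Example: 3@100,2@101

Answer: 1@104

Derivation:
After op 1 [order #1] limit_sell(price=104, qty=1): fills=none; bids=[-] asks=[#1:1@104]
After op 2 [order #2] limit_buy(price=97, qty=8): fills=none; bids=[#2:8@97] asks=[#1:1@104]
After op 3 [order #3] limit_buy(price=105, qty=5): fills=#3x#1:1@104; bids=[#3:4@105 #2:8@97] asks=[-]
After op 4 [order #4] market_sell(qty=5): fills=#3x#4:4@105 #2x#4:1@97; bids=[#2:7@97] asks=[-]
After op 5 [order #5] limit_buy(price=99, qty=3): fills=none; bids=[#5:3@99 #2:7@97] asks=[-]
After op 6 [order #6] limit_buy(price=101, qty=4): fills=none; bids=[#6:4@101 #5:3@99 #2:7@97] asks=[-]
After op 7 [order #7] market_buy(qty=5): fills=none; bids=[#6:4@101 #5:3@99 #2:7@97] asks=[-]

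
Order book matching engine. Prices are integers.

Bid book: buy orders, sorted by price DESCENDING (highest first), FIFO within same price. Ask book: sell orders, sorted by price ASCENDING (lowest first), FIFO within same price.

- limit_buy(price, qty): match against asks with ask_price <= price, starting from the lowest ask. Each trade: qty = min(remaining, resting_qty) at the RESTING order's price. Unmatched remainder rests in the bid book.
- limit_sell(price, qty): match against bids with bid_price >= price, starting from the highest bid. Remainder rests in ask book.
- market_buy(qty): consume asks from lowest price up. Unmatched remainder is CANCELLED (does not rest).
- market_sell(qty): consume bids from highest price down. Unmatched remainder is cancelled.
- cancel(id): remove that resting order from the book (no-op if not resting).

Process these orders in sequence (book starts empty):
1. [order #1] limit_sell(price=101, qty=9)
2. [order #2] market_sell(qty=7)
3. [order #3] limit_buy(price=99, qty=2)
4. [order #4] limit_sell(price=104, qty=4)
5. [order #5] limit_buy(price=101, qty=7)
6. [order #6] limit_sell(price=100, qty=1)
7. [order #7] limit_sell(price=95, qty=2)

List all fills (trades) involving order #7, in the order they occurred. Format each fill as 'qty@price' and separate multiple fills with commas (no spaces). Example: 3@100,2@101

After op 1 [order #1] limit_sell(price=101, qty=9): fills=none; bids=[-] asks=[#1:9@101]
After op 2 [order #2] market_sell(qty=7): fills=none; bids=[-] asks=[#1:9@101]
After op 3 [order #3] limit_buy(price=99, qty=2): fills=none; bids=[#3:2@99] asks=[#1:9@101]
After op 4 [order #4] limit_sell(price=104, qty=4): fills=none; bids=[#3:2@99] asks=[#1:9@101 #4:4@104]
After op 5 [order #5] limit_buy(price=101, qty=7): fills=#5x#1:7@101; bids=[#3:2@99] asks=[#1:2@101 #4:4@104]
After op 6 [order #6] limit_sell(price=100, qty=1): fills=none; bids=[#3:2@99] asks=[#6:1@100 #1:2@101 #4:4@104]
After op 7 [order #7] limit_sell(price=95, qty=2): fills=#3x#7:2@99; bids=[-] asks=[#6:1@100 #1:2@101 #4:4@104]

Answer: 2@99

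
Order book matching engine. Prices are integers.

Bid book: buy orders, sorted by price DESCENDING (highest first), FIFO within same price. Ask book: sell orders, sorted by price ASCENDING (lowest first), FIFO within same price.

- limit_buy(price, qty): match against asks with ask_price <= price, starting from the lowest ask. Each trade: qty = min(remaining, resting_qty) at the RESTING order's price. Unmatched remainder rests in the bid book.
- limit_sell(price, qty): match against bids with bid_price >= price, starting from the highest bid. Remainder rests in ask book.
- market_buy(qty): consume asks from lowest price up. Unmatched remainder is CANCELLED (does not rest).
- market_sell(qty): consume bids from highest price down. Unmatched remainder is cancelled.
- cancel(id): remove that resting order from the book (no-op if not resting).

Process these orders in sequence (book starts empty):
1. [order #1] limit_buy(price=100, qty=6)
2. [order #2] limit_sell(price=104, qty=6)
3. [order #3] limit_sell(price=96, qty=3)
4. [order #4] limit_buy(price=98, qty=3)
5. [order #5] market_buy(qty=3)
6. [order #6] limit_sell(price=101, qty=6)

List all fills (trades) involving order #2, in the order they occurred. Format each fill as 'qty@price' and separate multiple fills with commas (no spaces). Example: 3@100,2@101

Answer: 3@104

Derivation:
After op 1 [order #1] limit_buy(price=100, qty=6): fills=none; bids=[#1:6@100] asks=[-]
After op 2 [order #2] limit_sell(price=104, qty=6): fills=none; bids=[#1:6@100] asks=[#2:6@104]
After op 3 [order #3] limit_sell(price=96, qty=3): fills=#1x#3:3@100; bids=[#1:3@100] asks=[#2:6@104]
After op 4 [order #4] limit_buy(price=98, qty=3): fills=none; bids=[#1:3@100 #4:3@98] asks=[#2:6@104]
After op 5 [order #5] market_buy(qty=3): fills=#5x#2:3@104; bids=[#1:3@100 #4:3@98] asks=[#2:3@104]
After op 6 [order #6] limit_sell(price=101, qty=6): fills=none; bids=[#1:3@100 #4:3@98] asks=[#6:6@101 #2:3@104]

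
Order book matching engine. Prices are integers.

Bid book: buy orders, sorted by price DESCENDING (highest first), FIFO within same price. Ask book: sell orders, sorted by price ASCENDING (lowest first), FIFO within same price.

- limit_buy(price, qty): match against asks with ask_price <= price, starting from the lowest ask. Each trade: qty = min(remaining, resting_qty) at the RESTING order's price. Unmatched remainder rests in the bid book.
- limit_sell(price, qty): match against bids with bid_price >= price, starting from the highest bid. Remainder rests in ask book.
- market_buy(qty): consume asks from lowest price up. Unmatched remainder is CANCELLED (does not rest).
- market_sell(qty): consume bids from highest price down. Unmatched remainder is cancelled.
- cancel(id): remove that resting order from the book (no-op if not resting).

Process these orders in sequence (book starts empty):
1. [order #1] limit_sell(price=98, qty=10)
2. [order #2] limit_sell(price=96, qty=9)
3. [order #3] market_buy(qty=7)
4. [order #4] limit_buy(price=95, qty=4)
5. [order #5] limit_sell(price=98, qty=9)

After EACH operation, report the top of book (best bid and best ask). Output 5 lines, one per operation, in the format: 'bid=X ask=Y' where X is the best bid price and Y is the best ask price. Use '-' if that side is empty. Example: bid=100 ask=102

Answer: bid=- ask=98
bid=- ask=96
bid=- ask=96
bid=95 ask=96
bid=95 ask=96

Derivation:
After op 1 [order #1] limit_sell(price=98, qty=10): fills=none; bids=[-] asks=[#1:10@98]
After op 2 [order #2] limit_sell(price=96, qty=9): fills=none; bids=[-] asks=[#2:9@96 #1:10@98]
After op 3 [order #3] market_buy(qty=7): fills=#3x#2:7@96; bids=[-] asks=[#2:2@96 #1:10@98]
After op 4 [order #4] limit_buy(price=95, qty=4): fills=none; bids=[#4:4@95] asks=[#2:2@96 #1:10@98]
After op 5 [order #5] limit_sell(price=98, qty=9): fills=none; bids=[#4:4@95] asks=[#2:2@96 #1:10@98 #5:9@98]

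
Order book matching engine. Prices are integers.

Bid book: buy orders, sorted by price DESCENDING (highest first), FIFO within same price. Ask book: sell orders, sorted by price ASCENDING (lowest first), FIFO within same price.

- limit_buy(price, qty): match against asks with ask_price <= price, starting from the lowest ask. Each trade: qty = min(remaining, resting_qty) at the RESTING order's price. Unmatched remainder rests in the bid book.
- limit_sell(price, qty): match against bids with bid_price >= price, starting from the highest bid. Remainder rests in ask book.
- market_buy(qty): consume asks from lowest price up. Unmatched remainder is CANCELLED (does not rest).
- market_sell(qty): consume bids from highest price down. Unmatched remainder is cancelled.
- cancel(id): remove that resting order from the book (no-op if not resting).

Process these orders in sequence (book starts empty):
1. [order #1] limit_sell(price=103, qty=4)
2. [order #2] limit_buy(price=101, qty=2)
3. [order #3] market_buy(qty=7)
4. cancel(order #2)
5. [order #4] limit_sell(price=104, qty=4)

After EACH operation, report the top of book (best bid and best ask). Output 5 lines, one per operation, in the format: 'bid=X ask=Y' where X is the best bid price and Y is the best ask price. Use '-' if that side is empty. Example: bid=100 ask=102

Answer: bid=- ask=103
bid=101 ask=103
bid=101 ask=-
bid=- ask=-
bid=- ask=104

Derivation:
After op 1 [order #1] limit_sell(price=103, qty=4): fills=none; bids=[-] asks=[#1:4@103]
After op 2 [order #2] limit_buy(price=101, qty=2): fills=none; bids=[#2:2@101] asks=[#1:4@103]
After op 3 [order #3] market_buy(qty=7): fills=#3x#1:4@103; bids=[#2:2@101] asks=[-]
After op 4 cancel(order #2): fills=none; bids=[-] asks=[-]
After op 5 [order #4] limit_sell(price=104, qty=4): fills=none; bids=[-] asks=[#4:4@104]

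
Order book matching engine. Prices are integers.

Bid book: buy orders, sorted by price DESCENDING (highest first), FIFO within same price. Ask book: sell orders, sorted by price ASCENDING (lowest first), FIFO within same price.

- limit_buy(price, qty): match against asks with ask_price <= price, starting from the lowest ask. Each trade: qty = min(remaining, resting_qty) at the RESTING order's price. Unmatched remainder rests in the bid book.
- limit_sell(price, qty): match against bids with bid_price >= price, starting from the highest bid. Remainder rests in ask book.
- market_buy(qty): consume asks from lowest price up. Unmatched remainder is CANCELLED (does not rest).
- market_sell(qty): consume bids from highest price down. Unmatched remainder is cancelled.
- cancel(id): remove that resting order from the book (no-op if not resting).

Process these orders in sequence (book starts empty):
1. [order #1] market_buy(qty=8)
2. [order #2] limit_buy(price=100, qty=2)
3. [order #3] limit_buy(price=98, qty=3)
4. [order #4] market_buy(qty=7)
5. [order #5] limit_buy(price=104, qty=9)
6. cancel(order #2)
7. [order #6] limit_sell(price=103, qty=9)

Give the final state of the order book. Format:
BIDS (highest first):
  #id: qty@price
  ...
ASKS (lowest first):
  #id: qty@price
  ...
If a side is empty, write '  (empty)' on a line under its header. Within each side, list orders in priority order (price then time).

After op 1 [order #1] market_buy(qty=8): fills=none; bids=[-] asks=[-]
After op 2 [order #2] limit_buy(price=100, qty=2): fills=none; bids=[#2:2@100] asks=[-]
After op 3 [order #3] limit_buy(price=98, qty=3): fills=none; bids=[#2:2@100 #3:3@98] asks=[-]
After op 4 [order #4] market_buy(qty=7): fills=none; bids=[#2:2@100 #3:3@98] asks=[-]
After op 5 [order #5] limit_buy(price=104, qty=9): fills=none; bids=[#5:9@104 #2:2@100 #3:3@98] asks=[-]
After op 6 cancel(order #2): fills=none; bids=[#5:9@104 #3:3@98] asks=[-]
After op 7 [order #6] limit_sell(price=103, qty=9): fills=#5x#6:9@104; bids=[#3:3@98] asks=[-]

Answer: BIDS (highest first):
  #3: 3@98
ASKS (lowest first):
  (empty)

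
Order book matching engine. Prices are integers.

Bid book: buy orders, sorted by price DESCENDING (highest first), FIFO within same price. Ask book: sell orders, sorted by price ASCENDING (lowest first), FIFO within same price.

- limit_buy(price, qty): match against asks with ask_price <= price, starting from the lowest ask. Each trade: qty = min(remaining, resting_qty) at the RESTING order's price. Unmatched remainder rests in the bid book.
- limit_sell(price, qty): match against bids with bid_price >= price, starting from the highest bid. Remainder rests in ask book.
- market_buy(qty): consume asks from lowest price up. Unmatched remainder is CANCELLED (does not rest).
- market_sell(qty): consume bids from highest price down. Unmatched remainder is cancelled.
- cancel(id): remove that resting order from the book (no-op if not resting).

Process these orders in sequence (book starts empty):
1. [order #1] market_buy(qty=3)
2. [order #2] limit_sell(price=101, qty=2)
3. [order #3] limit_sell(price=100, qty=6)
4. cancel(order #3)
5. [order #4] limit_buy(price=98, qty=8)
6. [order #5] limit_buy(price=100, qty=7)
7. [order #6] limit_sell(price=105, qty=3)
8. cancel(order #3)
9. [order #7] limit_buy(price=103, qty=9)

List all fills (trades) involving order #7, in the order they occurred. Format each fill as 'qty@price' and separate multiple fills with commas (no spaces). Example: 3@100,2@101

After op 1 [order #1] market_buy(qty=3): fills=none; bids=[-] asks=[-]
After op 2 [order #2] limit_sell(price=101, qty=2): fills=none; bids=[-] asks=[#2:2@101]
After op 3 [order #3] limit_sell(price=100, qty=6): fills=none; bids=[-] asks=[#3:6@100 #2:2@101]
After op 4 cancel(order #3): fills=none; bids=[-] asks=[#2:2@101]
After op 5 [order #4] limit_buy(price=98, qty=8): fills=none; bids=[#4:8@98] asks=[#2:2@101]
After op 6 [order #5] limit_buy(price=100, qty=7): fills=none; bids=[#5:7@100 #4:8@98] asks=[#2:2@101]
After op 7 [order #6] limit_sell(price=105, qty=3): fills=none; bids=[#5:7@100 #4:8@98] asks=[#2:2@101 #6:3@105]
After op 8 cancel(order #3): fills=none; bids=[#5:7@100 #4:8@98] asks=[#2:2@101 #6:3@105]
After op 9 [order #7] limit_buy(price=103, qty=9): fills=#7x#2:2@101; bids=[#7:7@103 #5:7@100 #4:8@98] asks=[#6:3@105]

Answer: 2@101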